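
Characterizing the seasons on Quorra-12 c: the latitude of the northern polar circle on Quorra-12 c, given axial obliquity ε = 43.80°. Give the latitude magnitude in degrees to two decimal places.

46.20°

The polar circle is the lowest latitude that experiences at least one full rotation of continuous daylight at the northern-summer solstice; it lies at |ϕ| = 90° − ε = 90° − 43.80° = 46.20°.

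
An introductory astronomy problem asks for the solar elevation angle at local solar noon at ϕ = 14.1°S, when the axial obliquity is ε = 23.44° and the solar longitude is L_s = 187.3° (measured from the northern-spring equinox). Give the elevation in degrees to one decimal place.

Solar declination: sin δ = sin ε · sin L_s = sin 23.44° × sin 187.3° = -0.05054, so δ = -2.897°.
At local noon the hour angle is zero, so the zenith angle equals |ϕ − δ| = |-14.1° − (-2.897°)| = 11.203°.
Elevation = 90° − 11.203° = 78.8°.

78.8°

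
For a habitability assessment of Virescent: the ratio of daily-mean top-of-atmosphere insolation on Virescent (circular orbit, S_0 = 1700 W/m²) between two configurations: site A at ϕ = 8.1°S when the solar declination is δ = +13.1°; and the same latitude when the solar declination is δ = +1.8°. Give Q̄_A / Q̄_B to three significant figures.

— Configuration A (ϕ=-8.1°):
cos h₀ = −tan(-8.1°) tan(+13.100°) = 0.0331, h₀ = 1.5377 rad.
Bracket: h₀ sin ϕ sin δ + cos ϕ cos δ sin h₀ = 1.5377×-0.14090×0.22665 + 0.99002×0.97398×0.99945 = -0.049106 + 0.963729 = 0.914623.
Q̄ = (S_0/π) × [bracket] = (1700/π) × 0.914623 = 494.93 W/m².
— Configuration B (ϕ=-8.1°):
cos h₀ = −tan(-8.1°) tan(+1.800°) = 0.0045, h₀ = 1.5663 rad.
Bracket: h₀ sin ϕ sin δ + cos ϕ cos δ sin h₀ = 1.5663×-0.14090×0.03141 + 0.99002×0.99951×0.99999 = -0.006932 + 0.989525 = 0.982593.
Q̄ = (S_0/π) × [bracket] = (1700/π) × 0.982593 = 531.71 W/m².
Ratio Q̄_A / Q̄_B = 494.93 / 531.71 = 0.9308.

Q̄_A / Q̄_B ≈ 0.931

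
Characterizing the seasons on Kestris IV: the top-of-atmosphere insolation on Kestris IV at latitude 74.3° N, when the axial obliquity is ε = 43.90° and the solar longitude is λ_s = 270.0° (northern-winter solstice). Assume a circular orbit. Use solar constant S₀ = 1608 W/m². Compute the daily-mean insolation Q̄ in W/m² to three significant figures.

Q̄ ≈ 0.00 W/m²

Solar declination: sin δ = sin ε · sin λ_s = sin 43.90° × sin 270.0° = -0.69340, so δ = -43.900°.
cos H₀ = −tan(+74.3°) tan(-43.900°) = 3.4236 ≥ 1 ⇒ polar night, H₀ = 0 and Q̄ = 0.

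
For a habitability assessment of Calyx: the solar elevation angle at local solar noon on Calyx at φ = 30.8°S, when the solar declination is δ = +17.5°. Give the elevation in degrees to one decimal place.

At local noon the hour angle is zero, so the zenith angle equals |φ − δ| = |-30.8° − (+17.500°)| = 48.300°.
Elevation = 90° − 48.300° = 41.7°.

41.7°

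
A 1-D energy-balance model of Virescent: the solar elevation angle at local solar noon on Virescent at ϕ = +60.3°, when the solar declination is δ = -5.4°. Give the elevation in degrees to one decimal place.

24.3°

At local noon the hour angle is zero, so the zenith angle equals |ϕ − δ| = |+60.3° − (-5.400°)| = 65.700°.
Elevation = 90° − 65.700° = 24.3°.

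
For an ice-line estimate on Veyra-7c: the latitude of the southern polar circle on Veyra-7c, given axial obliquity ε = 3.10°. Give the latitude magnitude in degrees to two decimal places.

86.90°

The polar circle is the lowest latitude that experiences at least one full rotation of continuous darkness at the northern-summer solstice; it lies at |ϕ| = 90° − ε = 90° − 3.10° = 86.90°.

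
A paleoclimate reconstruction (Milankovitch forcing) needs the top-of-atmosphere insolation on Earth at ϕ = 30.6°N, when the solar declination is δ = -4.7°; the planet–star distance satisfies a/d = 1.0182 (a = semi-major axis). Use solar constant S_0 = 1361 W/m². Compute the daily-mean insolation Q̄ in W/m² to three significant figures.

cos h₀ = −tan(+30.6°) tan(-4.700°) = 0.0486, h₀ = 1.5222 rad.
Bracket: h₀ sin ϕ sin δ + cos ϕ cos δ sin h₀ = 1.5222×0.50904×-0.08194 + 0.86074×0.99664×0.99882 = -0.063492 + 0.856836 = 0.793344.
Inverse-square distance factor (a/d)² = 1.0182² = 1.036731.
Q̄ = (S_0/π) × 1.036731 × [bracket] = (1361/π) × 1.036731 × 0.793344 = 356.3 W/m².

Q̄ ≈ 356 W/m²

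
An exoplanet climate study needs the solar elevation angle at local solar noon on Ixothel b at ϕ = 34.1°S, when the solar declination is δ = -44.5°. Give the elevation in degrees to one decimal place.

At local noon the hour angle is zero, so the zenith angle equals |ϕ − δ| = |-34.1° − (-44.500°)| = 10.400°.
Elevation = 90° − 10.400° = 79.6°.

79.6°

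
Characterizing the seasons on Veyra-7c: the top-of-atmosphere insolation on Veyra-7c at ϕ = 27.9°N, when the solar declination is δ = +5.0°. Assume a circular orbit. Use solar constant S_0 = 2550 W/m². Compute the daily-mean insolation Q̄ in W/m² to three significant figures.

Q̄ ≈ 767 W/m²

cos h₀ = −tan(+27.9°) tan(+5.000°) = -0.0463, h₀ = 1.6171 rad.
Bracket: h₀ sin ϕ sin δ + cos ϕ cos δ sin h₀ = 1.6171×0.46793×0.08716 + 0.88377×0.99619×0.99893 = 0.065953 + 0.879461 = 0.945414.
Q̄ = (S_0/π) × [bracket] = (2550/π) × 0.945414 = 767.4 W/m².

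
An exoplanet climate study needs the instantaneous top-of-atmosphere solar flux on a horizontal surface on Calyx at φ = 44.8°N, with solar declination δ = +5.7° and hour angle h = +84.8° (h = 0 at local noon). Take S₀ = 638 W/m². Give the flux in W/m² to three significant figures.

85.5 W/m²

cos θ_z = sin φ sin δ + cos φ cos δ cos h = 0.069984 + 0.063992 = 0.133976.
Flux = S₀ · cos θ_z = 638 × 0.133976 = 85.48 W/m².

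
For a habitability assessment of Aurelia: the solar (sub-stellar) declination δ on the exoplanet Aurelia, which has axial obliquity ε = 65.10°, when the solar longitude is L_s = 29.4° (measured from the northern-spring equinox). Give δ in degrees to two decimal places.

sin δ = sin ε · sin L_s = sin 65.10° × sin 29.4° = 0.445271.
δ = arcsin(0.445271) = +26.44°.

δ = +26.44°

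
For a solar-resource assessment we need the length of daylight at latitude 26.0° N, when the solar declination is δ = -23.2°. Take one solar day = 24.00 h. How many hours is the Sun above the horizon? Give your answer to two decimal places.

cos H₀ = −tan φ · tan δ = −tan(+26.0°) × tan(-23.200°) = 0.2090, so H₀ = 1.3602 rad = 77.93°.
Daylight = 2H₀/(2π) × 24.00 h = (1.3602/π) × 24.00 = 10.39 h.

10.39 h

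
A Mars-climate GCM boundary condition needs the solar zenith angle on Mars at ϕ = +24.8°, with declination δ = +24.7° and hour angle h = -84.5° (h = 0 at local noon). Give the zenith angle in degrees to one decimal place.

θ_z = 75.3°

cos θ_z = sin ϕ sin δ + cos ϕ cos δ cos h = 0.175275 + 0.079046 = 0.254321.
θ_z = arccos(0.254321) = 75.3°.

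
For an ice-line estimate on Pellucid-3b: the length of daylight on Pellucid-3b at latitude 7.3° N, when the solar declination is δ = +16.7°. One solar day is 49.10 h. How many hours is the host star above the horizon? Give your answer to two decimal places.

25.15 h

cos h₀ = −tan ϕ · tan δ = −tan(+7.3°) × tan(+16.700°) = -0.0384, so h₀ = 1.6092 rad = 92.20°.
Daylight = 2h₀/(2π) × 49.10 h = (1.6092/π) × 49.10 = 25.15 h.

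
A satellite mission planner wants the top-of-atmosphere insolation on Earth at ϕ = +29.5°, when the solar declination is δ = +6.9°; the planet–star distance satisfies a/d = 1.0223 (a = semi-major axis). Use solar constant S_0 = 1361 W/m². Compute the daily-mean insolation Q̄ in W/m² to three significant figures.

cos h₀ = −tan(+29.5°) tan(+6.900°) = -0.0685, h₀ = 1.6393 rad.
Bracket: h₀ sin ϕ sin δ + cos ϕ cos δ sin h₀ = 1.6393×0.49242×0.12014 + 0.87036×0.99276×0.99765 = 0.096980 + 0.862028 = 0.959008.
Inverse-square distance factor (a/d)² = 1.0223² = 1.045097.
Q̄ = (S_0/π) × 1.045097 × [bracket] = (1361/π) × 1.045097 × 0.959008 = 434.2 W/m².

Q̄ ≈ 434 W/m²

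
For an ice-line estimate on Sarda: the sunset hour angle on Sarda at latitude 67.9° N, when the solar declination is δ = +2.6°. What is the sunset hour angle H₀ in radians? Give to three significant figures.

H₀ = 1.68 rad

cos H₀ = −tan φ · tan δ = −tan(+67.9°) × tan(+2.600°) = -0.1118, so H₀ = 1.6829 rad = 96.42°.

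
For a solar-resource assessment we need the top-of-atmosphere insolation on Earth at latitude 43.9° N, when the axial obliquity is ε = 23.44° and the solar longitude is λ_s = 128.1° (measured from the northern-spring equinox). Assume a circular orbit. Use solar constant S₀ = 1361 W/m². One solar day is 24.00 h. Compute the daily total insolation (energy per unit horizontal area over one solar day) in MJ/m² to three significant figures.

39.7 MJ/m²

Solar declination: sin δ = sin ε · sin λ_s = sin 23.44° × sin 128.1° = 0.31303, so δ = +18.242°.
cos H₀ = −tan(+43.9°) tan(+18.242°) = -0.3172, H₀ = 1.8936 rad.
Bracket: H₀ sin φ sin δ + cos φ cos δ sin H₀ = 1.8936×0.69340×0.31303 + 0.72055×0.94974×0.94837 = 0.411015 + 0.649003 = 1.060018.
Q̄ = (S₀/π) × [bracket] = (1361/π) × 1.060018 = 459.22 W/m².
Daily total = Q̄ × 24.00 h × 3600 s/h = 459.22 × 24.00 × 3600 / 10⁶ = 39.68 MJ/m².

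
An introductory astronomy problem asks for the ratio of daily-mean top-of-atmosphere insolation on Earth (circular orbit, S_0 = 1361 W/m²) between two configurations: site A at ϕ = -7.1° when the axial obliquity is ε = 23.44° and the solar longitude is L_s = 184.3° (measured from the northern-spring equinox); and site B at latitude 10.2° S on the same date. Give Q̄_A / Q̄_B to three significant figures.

Q̄_A / Q̄_B ≈ 1.01

— Configuration A (ϕ=-7.1°):
Solar declination: sin δ = sin ε · sin L_s = sin 23.44° × sin 184.3° = -0.02983, so δ = -1.709°.
cos h₀ = −tan(-7.1°) tan(-1.709°) = -0.0037, h₀ = 1.5745 rad.
Bracket: h₀ sin ϕ sin δ + cos ϕ cos δ sin h₀ = 1.5745×-0.12360×-0.02983 + 0.99233×0.99956×0.99999 = 0.005805 + 0.991883 = 0.997688.
Q̄ = (S_0/π) × [bracket] = (1361/π) × 0.997688 = 432.22 W/m².
— Configuration B (ϕ=-10.2°):
cos h₀ = −tan(-10.2°) tan(-1.709°) = -0.0054, h₀ = 1.5762 rad.
Bracket: h₀ sin ϕ sin δ + cos ϕ cos δ sin h₀ = 1.5762×-0.17708×-0.02983 + 0.98420×0.99956×0.99999 = 0.008326 + 0.983757 = 0.992083.
Q̄ = (S_0/π) × [bracket] = (1361/π) × 0.992083 = 429.79 W/m².
Ratio Q̄_A / Q̄_B = 432.22 / 429.79 = 1.006.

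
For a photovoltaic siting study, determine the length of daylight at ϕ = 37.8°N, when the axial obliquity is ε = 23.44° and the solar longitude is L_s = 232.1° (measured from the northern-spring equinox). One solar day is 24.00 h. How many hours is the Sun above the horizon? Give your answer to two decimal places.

10.02 h

Solar declination: sin δ = sin ε · sin L_s = sin 23.44° × sin 232.1° = -0.31389, so δ = -18.294°.
cos h₀ = −tan ϕ · tan δ = −tan(+37.8°) × tan(-18.294°) = 0.2564, so h₀ = 1.3115 rad = 75.14°.
Daylight = 2h₀/(2π) × 24.00 h = (1.3115/π) × 24.00 = 10.02 h.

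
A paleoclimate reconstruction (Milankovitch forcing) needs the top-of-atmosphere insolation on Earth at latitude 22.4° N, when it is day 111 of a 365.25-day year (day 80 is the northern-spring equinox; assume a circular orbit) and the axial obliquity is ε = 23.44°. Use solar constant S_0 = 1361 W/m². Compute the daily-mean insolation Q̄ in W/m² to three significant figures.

Solar longitude: L_s = 360° × (111 − 80)/365.25 = 30.554°.
sin δ = sin 23.44° × sin 30.554° = 0.20222, so δ = +11.667°.
cos h₀ = −tan(+22.4°) tan(+11.667°) = -0.0851, h₀ = 1.6560 rad.
Bracket: h₀ sin ϕ sin δ + cos ϕ cos δ sin h₀ = 1.6560×0.38107×0.20222 + 0.92455×0.97934×0.99637 = 0.127611 + 0.902162 = 1.029773.
Q̄ = (S_0/π) × [bracket] = (1361/π) × 1.029773 = 446.1 W/m².

Q̄ ≈ 446 W/m²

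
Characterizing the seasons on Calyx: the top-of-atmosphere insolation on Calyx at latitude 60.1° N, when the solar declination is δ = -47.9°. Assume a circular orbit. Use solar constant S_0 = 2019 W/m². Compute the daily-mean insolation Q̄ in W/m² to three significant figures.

Q̄ ≈ 0.00 W/m²

cos h₀ = −tan(+60.1°) tan(-47.900°) = 1.9246 ≥ 1 ⇒ polar night, h₀ = 0 and Q̄ = 0.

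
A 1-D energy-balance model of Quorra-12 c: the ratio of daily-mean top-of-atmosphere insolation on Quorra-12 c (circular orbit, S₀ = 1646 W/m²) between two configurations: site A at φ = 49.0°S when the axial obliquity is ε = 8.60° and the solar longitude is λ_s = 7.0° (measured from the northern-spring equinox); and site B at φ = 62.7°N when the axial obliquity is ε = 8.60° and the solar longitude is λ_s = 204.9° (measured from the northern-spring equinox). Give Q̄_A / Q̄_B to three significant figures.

Q̄_A / Q̄_B ≈ 1.70

— Configuration A (φ=-49.0°):
Solar declination: sin δ = sin ε · sin λ_s = sin 8.60° × sin 7.0° = 0.01822, so δ = +1.044°.
cos H₀ = −tan(-49.0°) tan(+1.044°) = 0.0210, H₀ = 1.5498 rad.
Bracket: H₀ sin φ sin δ + cos φ cos δ sin H₀ = 1.5498×-0.75471×0.01822 + 0.65606×0.99983×0.99978 = -0.021311 + 0.655804 = 0.634493.
Q̄ = (S₀/π) × [bracket] = (1646/π) × 0.634493 = 332.44 W/m².
— Configuration B (φ=+62.7°):
Solar declination: sin δ = sin ε · sin λ_s = sin 8.60° × sin 204.9° = -0.06296, so δ = -3.610°.
cos H₀ = −tan(+62.7°) tan(-3.610°) = 0.1222, H₀ = 1.4483 rad.
Bracket: H₀ sin φ sin δ + cos φ cos δ sin H₀ = 1.4483×0.88862×-0.06296 + 0.45865×0.99802×0.99250 = -0.081029 + 0.454309 = 0.373280.
Q̄ = (S₀/π) × [bracket] = (1646/π) × 0.373280 = 195.58 W/m².
Ratio Q̄_A / Q̄_B = 332.44 / 195.58 = 1.700.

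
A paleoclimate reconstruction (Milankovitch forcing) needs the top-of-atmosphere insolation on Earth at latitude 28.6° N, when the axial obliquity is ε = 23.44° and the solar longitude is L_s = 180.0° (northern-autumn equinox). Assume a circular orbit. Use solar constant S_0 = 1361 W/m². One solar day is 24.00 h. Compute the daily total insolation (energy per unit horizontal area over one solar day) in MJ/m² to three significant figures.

32.9 MJ/m²

Solar declination: sin δ = sin ε · sin L_s = sin 23.44° × sin 180.0° = 0.00000, so δ = +0.000°.
cos h₀ = −tan(+28.6°) tan(+0.000°) = -0.0000, h₀ = 1.5708 rad.
Bracket: h₀ sin ϕ sin δ + cos ϕ cos δ sin h₀ = 1.5708×0.47869×0.00000 + 0.87798×1.00000×1.00000 = 0.000000 + 0.877980 = 0.877980.
Q̄ = (S_0/π) × [bracket] = (1361/π) × 0.877980 = 380.36 W/m².
Daily total = Q̄ × 24.00 h × 3600 s/h = 380.36 × 24.00 × 3600 / 10⁶ = 32.86 MJ/m².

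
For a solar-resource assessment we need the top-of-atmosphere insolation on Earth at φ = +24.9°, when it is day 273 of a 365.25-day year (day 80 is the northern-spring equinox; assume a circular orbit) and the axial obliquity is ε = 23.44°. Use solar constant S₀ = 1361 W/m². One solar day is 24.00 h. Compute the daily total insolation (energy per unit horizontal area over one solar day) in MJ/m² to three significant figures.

Solar longitude: λ_s = 360° × (273 − 80)/365.25 = 190.226°.
sin δ = sin 23.44° × sin 190.226° = -0.07062, so δ = -4.050°.
cos H₀ = −tan(+24.9°) tan(-4.050°) = 0.0329, H₀ = 1.5379 rad.
Bracket: H₀ sin φ sin δ + cos φ cos δ sin H₀ = 1.5379×0.42104×-0.07062 + 0.90704×0.99750×0.99946 = -0.045728 + 0.904284 = 0.858556.
Q̄ = (S₀/π) × [bracket] = (1361/π) × 0.858556 = 371.94 W/m².
Daily total = Q̄ × 24.00 h × 3600 s/h = 371.94 × 24.00 × 3600 / 10⁶ = 32.14 MJ/m².

32.1 MJ/m²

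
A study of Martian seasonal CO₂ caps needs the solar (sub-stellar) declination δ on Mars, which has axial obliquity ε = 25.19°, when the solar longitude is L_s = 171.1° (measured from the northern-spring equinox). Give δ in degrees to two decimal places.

sin δ = sin ε · sin L_s = sin 25.19° × sin 171.1° = 0.065848.
δ = arcsin(0.065848) = +3.78°.

δ = +3.78°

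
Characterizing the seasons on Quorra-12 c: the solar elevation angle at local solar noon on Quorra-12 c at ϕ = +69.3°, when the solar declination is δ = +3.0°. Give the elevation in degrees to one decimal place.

23.7°

At local noon the hour angle is zero, so the zenith angle equals |ϕ − δ| = |+69.3° − (+3.000°)| = 66.300°.
Elevation = 90° − 66.300° = 23.7°.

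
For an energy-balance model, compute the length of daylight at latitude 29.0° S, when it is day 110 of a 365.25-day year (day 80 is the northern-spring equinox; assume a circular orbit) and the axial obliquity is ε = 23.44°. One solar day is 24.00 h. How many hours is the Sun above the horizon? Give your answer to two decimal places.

Solar longitude: λ_s = 360° × (110 − 80)/365.25 = 29.569°.
sin δ = sin 23.44° × sin 29.569° = 0.19630, so δ = +11.320°.
cos H₀ = −tan φ · tan δ = −tan(-29.0°) × tan(+11.320°) = 0.1110, so H₀ = 1.4596 rad = 83.63°.
Daylight = 2H₀/(2π) × 24.00 h = (1.4596/π) × 24.00 = 11.15 h.

11.15 h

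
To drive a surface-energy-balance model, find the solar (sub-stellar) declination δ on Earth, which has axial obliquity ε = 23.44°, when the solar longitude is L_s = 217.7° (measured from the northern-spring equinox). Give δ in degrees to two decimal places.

δ = -14.08°

sin δ = sin ε · sin L_s = sin 23.44° × sin 217.7° = -0.243258.
δ = arcsin(-0.243258) = -14.08°.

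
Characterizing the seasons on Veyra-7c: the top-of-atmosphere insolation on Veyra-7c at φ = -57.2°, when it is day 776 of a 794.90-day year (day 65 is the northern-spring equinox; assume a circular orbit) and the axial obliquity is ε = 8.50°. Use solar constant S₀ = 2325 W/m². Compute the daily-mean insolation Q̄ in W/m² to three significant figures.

Q̄ ≈ 492 W/m²

Solar longitude: λ_s = 360° × (776 − 65)/794.90 = 322.003°.
sin δ = sin 8.50° × sin 322.003° = -0.09099, so δ = -5.221°.
cos H₀ = −tan(-57.2°) tan(-5.221°) = -0.1418, H₀ = 1.7131 rad.
Bracket: H₀ sin φ sin δ + cos φ cos δ sin H₀ = 1.7131×-0.84057×-0.09099 + 0.54171×0.99585×0.98990 = 0.131024 + 0.534013 = 0.665037.
Q̄ = (S₀/π) × [bracket] = (2325/π) × 0.665037 = 492.2 W/m².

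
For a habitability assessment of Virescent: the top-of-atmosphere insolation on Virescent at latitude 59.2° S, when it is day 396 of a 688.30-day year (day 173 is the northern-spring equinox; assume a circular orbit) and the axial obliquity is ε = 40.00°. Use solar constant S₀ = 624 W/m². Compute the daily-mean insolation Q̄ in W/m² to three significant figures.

Solar longitude: λ_s = 360° × (396 − 173)/688.30 = 116.635°.
sin δ = sin 40.00° × sin 116.635° = 0.57457, so δ = +35.070°.
cos H₀ = −tan(-59.2°) tan(+35.070°) = 1.1777 ≥ 1 ⇒ polar night, H₀ = 0 and Q̄ = 0.

Q̄ ≈ 0.00 W/m²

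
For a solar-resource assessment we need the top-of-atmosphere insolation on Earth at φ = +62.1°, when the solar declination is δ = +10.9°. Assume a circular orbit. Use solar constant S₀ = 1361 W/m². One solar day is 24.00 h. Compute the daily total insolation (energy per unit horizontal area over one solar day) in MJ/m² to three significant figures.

28.2 MJ/m²

cos H₀ = −tan(+62.1°) tan(+10.900°) = -0.3637, H₀ = 1.9430 rad.
Bracket: H₀ sin φ sin δ + cos φ cos δ sin H₀ = 1.9430×0.88377×0.18910 + 0.46793×0.98196×0.93152 = 0.324716 + 0.428023 = 0.752739.
Q̄ = (S₀/π) × [bracket] = (1361/π) × 0.752739 = 326.10 W/m².
Daily total = Q̄ × 24.00 h × 3600 s/h = 326.10 × 24.00 × 3600 / 10⁶ = 28.18 MJ/m².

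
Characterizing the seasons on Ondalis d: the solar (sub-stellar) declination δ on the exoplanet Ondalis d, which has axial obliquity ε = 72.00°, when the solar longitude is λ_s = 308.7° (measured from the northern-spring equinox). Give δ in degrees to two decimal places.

sin δ = sin ε · sin λ_s = sin 72.00° × sin 308.7° = -0.742233.
δ = arcsin(-0.742233) = -47.92°.

δ = -47.92°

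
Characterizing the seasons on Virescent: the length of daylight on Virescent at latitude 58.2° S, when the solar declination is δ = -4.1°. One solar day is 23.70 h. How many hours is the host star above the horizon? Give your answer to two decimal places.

12.72 h

cos H₀ = −tan φ · tan δ = −tan(-58.2°) × tan(-4.100°) = -0.1156, so H₀ = 1.6867 rad = 96.64°.
Daylight = 2H₀/(2π) × 23.70 h = (1.6867/π) × 23.70 = 12.72 h.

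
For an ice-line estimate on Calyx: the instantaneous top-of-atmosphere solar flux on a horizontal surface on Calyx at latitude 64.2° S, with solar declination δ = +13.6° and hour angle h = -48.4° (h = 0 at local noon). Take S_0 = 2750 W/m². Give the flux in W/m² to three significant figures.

cos θ_z = sin ϕ sin δ + cos ϕ cos δ cos h = -0.211703 + 0.280859 = 0.069156.
Flux = S_0 · cos θ_z = 2750 × 0.069156 = 190.2 W/m².

190 W/m²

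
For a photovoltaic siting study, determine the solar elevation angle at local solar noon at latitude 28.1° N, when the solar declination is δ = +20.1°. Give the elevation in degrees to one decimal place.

At local noon the hour angle is zero, so the zenith angle equals |φ − δ| = |+28.1° − (+20.100°)| = 8.000°.
Elevation = 90° − 8.000° = 82.0°.

82.0°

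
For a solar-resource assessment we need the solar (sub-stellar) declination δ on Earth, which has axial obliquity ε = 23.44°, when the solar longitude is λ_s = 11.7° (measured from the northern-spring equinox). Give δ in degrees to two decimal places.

δ = +4.63°

sin δ = sin ε · sin λ_s = sin 23.44° × sin 11.7° = 0.080666.
δ = arcsin(0.080666) = +4.63°.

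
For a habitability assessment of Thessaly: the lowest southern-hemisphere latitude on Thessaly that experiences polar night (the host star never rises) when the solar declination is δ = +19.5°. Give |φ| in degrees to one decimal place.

Polar night requires cos H₀ = −tan φ tan δ ≥ 1, i.e. tan φ tan δ ≤ −1.
The boundary is |tan φ| · |tan δ| = 1, so |φ| = 90° − |δ| = 90° − 19.5° = 70.5° in the southern hemisphere.

|φ| = 70.5°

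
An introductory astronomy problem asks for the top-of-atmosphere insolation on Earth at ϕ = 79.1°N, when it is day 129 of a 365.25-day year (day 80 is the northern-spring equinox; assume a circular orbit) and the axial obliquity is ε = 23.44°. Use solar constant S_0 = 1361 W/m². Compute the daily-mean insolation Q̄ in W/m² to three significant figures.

Solar longitude: L_s = 360° × (129 − 80)/365.25 = 48.296°.
sin δ = sin 23.44° × sin 48.296° = 0.29698, so δ = +17.277°.
cos h₀ = −tan(+79.1°) tan(+17.277°) = -1.6151 ≤ −1 ⇒ polar day, h₀ = π.
Bracket: h₀ sin ϕ sin δ + cos ϕ cos δ sin h₀ = 3.1416×0.98196×0.29698 + 0.18910×0.95488×0.00000 = 0.916161 + 0.000000 = 0.916161.
Q̄ = (S_0/π) × [bracket] = (1361/π) × 0.916161 = 396.9 W/m².

Q̄ ≈ 397 W/m²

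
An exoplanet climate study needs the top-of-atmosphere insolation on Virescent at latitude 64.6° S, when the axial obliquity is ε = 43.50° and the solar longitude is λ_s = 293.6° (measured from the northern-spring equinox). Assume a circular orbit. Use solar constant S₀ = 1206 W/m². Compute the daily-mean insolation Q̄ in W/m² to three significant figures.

Solar declination: sin δ = sin ε · sin λ_s = sin 43.50° × sin 293.6° = -0.63078, so δ = -39.108°.
cos H₀ = −tan(-64.6°) tan(-39.108°) = -1.7120 ≤ −1 ⇒ polar day, H₀ = π.
Bracket: H₀ sin φ sin δ + cos φ cos δ sin H₀ = 3.1416×-0.90334×-0.63078 + 0.42894×0.77596×0.00000 = 1.790111 + 0.000000 = 1.790111.
Q̄ = (S₀/π) × [bracket] = (1206/π) × 1.790111 = 687.2 W/m².

Q̄ ≈ 687 W/m²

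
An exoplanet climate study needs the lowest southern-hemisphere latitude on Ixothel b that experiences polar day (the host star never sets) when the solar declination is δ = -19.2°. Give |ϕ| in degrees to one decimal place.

|ϕ| = 70.8°

Polar day requires cos h₀ = −tan ϕ tan δ ≤ −1, i.e. tan ϕ tan δ ≥ 1.
The boundary is |tan ϕ| · |tan δ| = 1, so |ϕ| = 90° − |δ| = 90° − 19.2° = 70.8° in the southern hemisphere.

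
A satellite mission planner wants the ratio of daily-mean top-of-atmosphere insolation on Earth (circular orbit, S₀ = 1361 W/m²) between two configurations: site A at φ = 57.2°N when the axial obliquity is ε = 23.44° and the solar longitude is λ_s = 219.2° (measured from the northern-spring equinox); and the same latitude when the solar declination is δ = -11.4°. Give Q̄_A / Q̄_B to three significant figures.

— Configuration A (φ=+57.2°):
Solar declination: sin δ = sin ε · sin λ_s = sin 23.44° × sin 219.2° = -0.25141, so δ = -14.561°.
cos H₀ = −tan(+57.2°) tan(-14.561°) = 0.4031, H₀ = 1.1559 rad.
Bracket: H₀ sin φ sin δ + cos φ cos δ sin H₀ = 1.1559×0.84057×-0.25141 + 0.54171×0.96788×0.91517 = -0.244274 + 0.479833 = 0.235559.
Q̄ = (S₀/π) × [bracket] = (1361/π) × 0.235559 = 102.05 W/m².
— Configuration B (φ=+57.2°):
cos H₀ = −tan(+57.2°) tan(-11.400°) = 0.3129, H₀ = 1.2526 rad.
Bracket: H₀ sin φ sin δ + cos φ cos δ sin H₀ = 1.2526×0.84057×-0.19766 + 0.54171×0.98027×0.94979 = -0.208116 + 0.504359 = 0.296243.
Q̄ = (S₀/π) × [bracket] = (1361/π) × 0.296243 = 128.34 W/m².
Ratio Q̄_A / Q̄_B = 102.05 / 128.34 = 0.7952.

Q̄_A / Q̄_B ≈ 0.795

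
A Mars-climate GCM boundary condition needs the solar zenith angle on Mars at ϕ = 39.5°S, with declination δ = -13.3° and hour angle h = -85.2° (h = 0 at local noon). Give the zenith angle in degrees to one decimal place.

θ_z = 77.9°

cos θ_z = sin ϕ sin δ + cos ϕ cos δ cos h = 0.146330 + 0.062836 = 0.209166.
θ_z = arccos(0.209166) = 77.9°.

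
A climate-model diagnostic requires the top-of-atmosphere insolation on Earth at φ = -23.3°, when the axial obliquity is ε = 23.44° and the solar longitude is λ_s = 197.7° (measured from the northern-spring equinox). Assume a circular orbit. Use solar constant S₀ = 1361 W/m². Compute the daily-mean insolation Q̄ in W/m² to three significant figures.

Q̄ ≈ 428 W/m²

Solar declination: sin δ = sin ε · sin λ_s = sin 23.44° × sin 197.7° = -0.12094, so δ = -6.946°.
cos H₀ = −tan(-23.3°) tan(-6.946°) = -0.0525, H₀ = 1.6233 rad.
Bracket: H₀ sin φ sin δ + cos φ cos δ sin H₀ = 1.6233×-0.39555×-0.12094 + 0.91845×0.99266×0.99862 = 0.077655 + 0.910450 = 0.988105.
Q̄ = (S₀/π) × [bracket] = (1361/π) × 0.988105 = 428.1 W/m².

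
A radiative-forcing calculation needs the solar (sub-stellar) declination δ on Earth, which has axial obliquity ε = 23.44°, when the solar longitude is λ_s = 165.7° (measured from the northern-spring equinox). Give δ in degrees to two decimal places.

sin δ = sin ε · sin λ_s = sin 23.44° × sin 165.7° = 0.098253.
δ = arcsin(0.098253) = +5.64°.

δ = +5.64°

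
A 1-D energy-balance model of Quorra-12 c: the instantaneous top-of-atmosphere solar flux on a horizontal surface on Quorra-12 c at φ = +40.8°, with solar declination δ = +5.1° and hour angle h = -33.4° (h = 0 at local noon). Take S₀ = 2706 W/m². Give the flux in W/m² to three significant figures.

1.86e+03 W/m²

cos θ_z = sin φ sin δ + cos φ cos δ cos h = 0.058085 + 0.629474 = 0.687559.
Flux = S₀ · cos θ_z = 2706 × 0.687559 = 1861 W/m².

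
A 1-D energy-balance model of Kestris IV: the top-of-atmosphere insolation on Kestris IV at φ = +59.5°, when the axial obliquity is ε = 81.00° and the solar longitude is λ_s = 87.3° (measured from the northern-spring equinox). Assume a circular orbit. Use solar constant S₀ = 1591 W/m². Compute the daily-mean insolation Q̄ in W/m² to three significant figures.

Solar declination: sin δ = sin ε · sin λ_s = sin 81.00° × sin 87.3° = 0.98659, so δ = +80.607°.
cos H₀ = −tan(+59.5°) tan(+80.607°) = -10.2624 ≤ −1 ⇒ polar day, H₀ = π.
Bracket: H₀ sin φ sin δ + cos φ cos δ sin H₀ = 3.1416×0.86163×0.98659 + 0.50754×0.16321×0.00000 = 2.670597 + 0.000000 = 2.670597.
Q̄ = (S₀/π) × [bracket] = (1591/π) × 2.670597 = 1352 W/m².

Q̄ ≈ 1.35e+03 W/m²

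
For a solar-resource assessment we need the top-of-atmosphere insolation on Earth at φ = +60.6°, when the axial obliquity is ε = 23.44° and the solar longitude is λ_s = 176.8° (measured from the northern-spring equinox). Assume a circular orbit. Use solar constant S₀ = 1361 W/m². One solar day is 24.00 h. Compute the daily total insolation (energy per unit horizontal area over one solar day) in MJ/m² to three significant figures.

19.5 MJ/m²

Solar declination: sin δ = sin ε · sin λ_s = sin 23.44° × sin 176.8° = 0.02221, so δ = +1.272°.
cos H₀ = −tan(+60.6°) tan(+1.272°) = -0.0394, H₀ = 1.6102 rad.
Bracket: H₀ sin φ sin δ + cos φ cos δ sin H₀ = 1.6102×0.87121×0.02221 + 0.49090×0.99975×0.99922 = 0.031157 + 0.490394 = 0.521551.
Q̄ = (S₀/π) × [bracket] = (1361/π) × 0.521551 = 225.95 W/m².
Daily total = Q̄ × 24.00 h × 3600 s/h = 225.95 × 24.00 × 3600 / 10⁶ = 19.52 MJ/m².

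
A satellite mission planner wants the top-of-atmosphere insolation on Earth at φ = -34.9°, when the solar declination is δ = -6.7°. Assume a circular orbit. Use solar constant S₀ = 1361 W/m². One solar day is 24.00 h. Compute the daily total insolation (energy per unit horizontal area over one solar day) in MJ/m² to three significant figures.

34.5 MJ/m²

cos H₀ = −tan(-34.9°) tan(-6.700°) = -0.0820, H₀ = 1.6528 rad.
Bracket: H₀ sin φ sin δ + cos φ cos δ sin H₀ = 1.6528×-0.57215×-0.11667 + 0.82015×0.99317×0.99664 = 0.110329 + 0.811811 = 0.922140.
Q̄ = (S₀/π) × [bracket] = (1361/π) × 0.922140 = 399.49 W/m².
Daily total = Q̄ × 24.00 h × 3600 s/h = 399.49 × 24.00 × 3600 / 10⁶ = 34.52 MJ/m².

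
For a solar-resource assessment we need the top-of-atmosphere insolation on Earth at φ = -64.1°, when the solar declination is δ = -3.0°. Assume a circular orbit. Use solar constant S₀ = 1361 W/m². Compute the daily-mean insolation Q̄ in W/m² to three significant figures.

cos H₀ = −tan(-64.1°) tan(-3.000°) = -0.1079, H₀ = 1.6789 rad.
Bracket: H₀ sin φ sin δ + cos φ cos δ sin H₀ = 1.6789×-0.89956×-0.05234 + 0.43680×0.99863×0.99416 = 0.079048 + 0.433654 = 0.512702.
Q̄ = (S₀/π) × [bracket] = (1361/π) × 0.512702 = 222.1 W/m².

Q̄ ≈ 222 W/m²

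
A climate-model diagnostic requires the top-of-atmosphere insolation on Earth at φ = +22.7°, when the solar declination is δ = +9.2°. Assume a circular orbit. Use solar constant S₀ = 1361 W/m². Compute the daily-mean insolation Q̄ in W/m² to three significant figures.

Q̄ ≈ 437 W/m²

cos H₀ = −tan(+22.7°) tan(+9.200°) = -0.0678, H₀ = 1.6386 rad.
Bracket: H₀ sin φ sin δ + cos φ cos δ sin H₀ = 1.6386×0.38591×0.15988 + 0.92254×0.98714×0.99770 = 0.101100 + 0.908582 = 1.009682.
Q̄ = (S₀/π) × [bracket] = (1361/π) × 1.009682 = 437.4 W/m².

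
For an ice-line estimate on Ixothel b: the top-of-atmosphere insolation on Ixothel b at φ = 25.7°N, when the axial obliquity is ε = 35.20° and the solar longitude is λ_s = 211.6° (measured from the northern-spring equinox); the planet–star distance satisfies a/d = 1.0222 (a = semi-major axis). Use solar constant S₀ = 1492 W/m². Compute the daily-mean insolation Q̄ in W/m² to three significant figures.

Solar declination: sin δ = sin ε · sin λ_s = sin 35.20° × sin 211.6° = -0.30204, so δ = -17.580°.
cos H₀ = −tan(+25.7°) tan(-17.580°) = 0.1525, H₀ = 1.4177 rad.
Bracket: H₀ sin φ sin δ + cos φ cos δ sin H₀ = 1.4177×0.43366×-0.30204 + 0.90108×0.95329×0.98831 = -0.185694 + 0.848949 = 0.663255.
Inverse-square distance factor (a/d)² = 1.0222² = 1.044893.
Q̄ = (S₀/π) × 1.044893 × [bracket] = (1492/π) × 1.044893 × 0.663255 = 329.1 W/m².

Q̄ ≈ 329 W/m²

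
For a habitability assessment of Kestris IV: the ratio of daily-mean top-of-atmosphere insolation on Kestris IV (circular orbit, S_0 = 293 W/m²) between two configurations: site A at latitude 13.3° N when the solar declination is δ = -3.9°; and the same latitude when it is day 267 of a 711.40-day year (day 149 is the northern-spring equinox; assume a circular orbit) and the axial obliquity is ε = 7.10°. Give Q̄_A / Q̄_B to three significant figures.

— Configuration A (ϕ=+13.3°):
cos h₀ = −tan(+13.3°) tan(-3.900°) = 0.0161, h₀ = 1.5547 rad.
Bracket: h₀ sin ϕ sin δ + cos ϕ cos δ sin h₀ = 1.5547×0.23005×-0.06802 + 0.97318×0.99768×0.99987 = -0.024328 + 0.970796 = 0.946468.
Q̄ = (S_0/π) × [bracket] = (293/π) × 0.946468 = 88.272 W/m².
— Configuration B (ϕ=+13.3°):
Solar longitude: L_s = 360° × (267 − 149)/711.40 = 59.713°.
sin δ = sin 7.10° × sin 59.713° = 0.10673, so δ = +6.127°.
cos h₀ = −tan(+13.3°) tan(+6.127°) = -0.0254, h₀ = 1.5962 rad.
Bracket: h₀ sin ϕ sin δ + cos ϕ cos δ sin h₀ = 1.5962×0.23005×0.10673 + 0.97318×0.99429×0.99968 = 0.039192 + 0.967314 = 1.006506.
Q̄ = (S_0/π) × [bracket] = (293/π) × 1.006506 = 93.872 W/m².
Ratio Q̄_A / Q̄_B = 88.272 / 93.872 = 0.9403.

Q̄_A / Q̄_B ≈ 0.940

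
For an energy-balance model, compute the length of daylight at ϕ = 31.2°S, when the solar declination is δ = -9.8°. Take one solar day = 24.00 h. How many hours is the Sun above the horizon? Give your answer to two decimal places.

cos h₀ = −tan ϕ · tan δ = −tan(-31.2°) × tan(-9.800°) = -0.1046, so h₀ = 1.6756 rad = 96.00°.
Daylight = 2h₀/(2π) × 24.00 h = (1.6756/π) × 24.00 = 12.80 h.

12.80 h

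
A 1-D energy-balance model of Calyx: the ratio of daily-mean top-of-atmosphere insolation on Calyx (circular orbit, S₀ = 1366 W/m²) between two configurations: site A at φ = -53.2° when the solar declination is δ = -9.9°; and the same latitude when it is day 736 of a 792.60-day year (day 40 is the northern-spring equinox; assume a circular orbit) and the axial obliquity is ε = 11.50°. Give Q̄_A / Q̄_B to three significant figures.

Q̄_A / Q̄_B ≈ 1.06

— Configuration A (φ=-53.2°):
cos H₀ = −tan(-53.2°) tan(-9.900°) = -0.2333, H₀ = 1.8063 rad.
Bracket: H₀ sin φ sin δ + cos φ cos δ sin H₀ = 1.8063×-0.80073×-0.17193 + 0.59902×0.98511×0.97241 = 0.248672 + 0.573820 = 0.822492.
Q̄ = (S₀/π) × [bracket] = (1366/π) × 0.822492 = 357.63 W/m².
— Configuration B (φ=-53.2°):
Solar longitude: λ_s = 360° × (736 − 40)/792.60 = 316.124°.
sin δ = sin 11.50° × sin 316.124° = -0.13818, so δ = -7.943°.
cos H₀ = −tan(-53.2°) tan(-7.943°) = -0.1865, H₀ = 1.7584 rad.
Bracket: H₀ sin φ sin δ + cos φ cos δ sin H₀ = 1.7584×-0.80073×-0.13818 + 0.59902×0.99041×0.98245 = 0.194558 + 0.582863 = 0.777421.
Q̄ = (S₀/π) × [bracket] = (1366/π) × 0.777421 = 338.03 W/m².
Ratio Q̄_A / Q̄_B = 357.63 / 338.03 = 1.058.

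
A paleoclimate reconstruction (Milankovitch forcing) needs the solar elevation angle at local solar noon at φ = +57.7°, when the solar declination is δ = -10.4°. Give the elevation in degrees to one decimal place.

At local noon the hour angle is zero, so the zenith angle equals |φ − δ| = |+57.7° − (-10.400°)| = 68.100°.
Elevation = 90° − 68.100° = 21.9°.

21.9°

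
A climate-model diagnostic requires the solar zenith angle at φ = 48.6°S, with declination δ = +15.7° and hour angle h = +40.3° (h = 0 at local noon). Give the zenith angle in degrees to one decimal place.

cos θ_z = sin φ sin δ + cos φ cos δ cos h = -0.202980 + 0.485545 = 0.282565.
θ_z = arccos(0.282565) = 73.6°.

θ_z = 73.6°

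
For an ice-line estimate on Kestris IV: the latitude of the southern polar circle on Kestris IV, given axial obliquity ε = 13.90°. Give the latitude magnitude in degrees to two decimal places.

The polar circle is the lowest latitude that experiences at least one full rotation of continuous darkness at the northern-summer solstice; it lies at |φ| = 90° − ε = 90° − 13.90° = 76.10°.

76.10°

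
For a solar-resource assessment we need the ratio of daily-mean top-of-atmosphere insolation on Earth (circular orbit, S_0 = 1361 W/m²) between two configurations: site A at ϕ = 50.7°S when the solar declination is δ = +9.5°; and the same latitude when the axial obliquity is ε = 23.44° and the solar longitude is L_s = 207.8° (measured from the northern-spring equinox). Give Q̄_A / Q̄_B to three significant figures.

— Configuration A (ϕ=-50.7°):
cos h₀ = −tan(-50.7°) tan(+9.500°) = 0.2045, h₀ = 1.3649 rad.
Bracket: h₀ sin ϕ sin δ + cos ϕ cos δ sin h₀ = 1.3649×-0.77384×0.16505 + 0.63338×0.98629×0.97888 = -0.174328 + 0.611503 = 0.437175.
Q̄ = (S_0/π) × [bracket] = (1361/π) × 0.437175 = 189.39 W/m².
— Configuration B (ϕ=-50.7°):
Solar declination: sin δ = sin ε · sin L_s = sin 23.44° × sin 207.8° = -0.18552, so δ = -10.692°.
cos h₀ = −tan(-50.7°) tan(-10.692°) = -0.2307, h₀ = 1.8036 rad.
Bracket: h₀ sin ϕ sin δ + cos ϕ cos δ sin h₀ = 1.8036×-0.77384×-0.18552 + 0.63338×0.98264×0.97303 = 0.258930 + 0.605599 = 0.864529.
Q̄ = (S_0/π) × [bracket] = (1361/π) × 0.864529 = 374.53 W/m².
Ratio Q̄_A / Q̄_B = 189.39 / 374.53 = 0.5057.

Q̄_A / Q̄_B ≈ 0.506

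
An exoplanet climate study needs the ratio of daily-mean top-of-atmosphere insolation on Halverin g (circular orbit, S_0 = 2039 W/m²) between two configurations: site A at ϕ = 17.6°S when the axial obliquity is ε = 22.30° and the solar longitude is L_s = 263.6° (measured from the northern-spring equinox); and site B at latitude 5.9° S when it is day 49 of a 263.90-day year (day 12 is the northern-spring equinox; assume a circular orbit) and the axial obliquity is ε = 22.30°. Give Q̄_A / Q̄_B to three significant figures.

— Configuration A (ϕ=-17.6°):
Solar declination: sin δ = sin ε · sin L_s = sin 22.30° × sin 263.6° = -0.37709, so δ = -22.154°.
cos h₀ = −tan(-17.6°) tan(-22.154°) = -0.1292, h₀ = 1.7003 rad.
Bracket: h₀ sin ϕ sin δ + cos ϕ cos δ sin h₀ = 1.7003×-0.30237×-0.37709 + 0.95319×0.92618×0.99162 = 0.193869 + 0.875427 = 1.069296.
Q̄ = (S_0/π) × [bracket] = (2039/π) × 1.069296 = 694.01 W/m².
— Configuration B (ϕ=-5.9°):
Solar longitude: L_s = 360° × (49 − 12)/263.90 = 50.474°.
sin δ = sin 22.30° × sin 50.474° = 0.29269, so δ = +17.019°.
cos h₀ = −tan(-5.9°) tan(+17.019°) = 0.0316, h₀ = 1.5392 rad.
Bracket: h₀ sin ϕ sin δ + cos ϕ cos δ sin h₀ = 1.5392×-0.10279×0.29269 + 0.99470×0.95621×0.99950 = -0.046308 + 0.950667 = 0.904359.
Q̄ = (S_0/π) × [bracket] = (2039/π) × 0.904359 = 586.96 W/m².
Ratio Q̄_A / Q̄_B = 694.01 / 586.96 = 1.182.

Q̄_A / Q̄_B ≈ 1.18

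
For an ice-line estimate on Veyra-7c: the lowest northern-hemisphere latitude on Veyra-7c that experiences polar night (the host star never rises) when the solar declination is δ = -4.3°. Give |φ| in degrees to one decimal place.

Polar night requires cos H₀ = −tan φ tan δ ≥ 1, i.e. tan φ tan δ ≤ −1.
The boundary is |tan φ| · |tan δ| = 1, so |φ| = 90° − |δ| = 90° − 4.3° = 85.7° in the northern hemisphere.

|φ| = 85.7°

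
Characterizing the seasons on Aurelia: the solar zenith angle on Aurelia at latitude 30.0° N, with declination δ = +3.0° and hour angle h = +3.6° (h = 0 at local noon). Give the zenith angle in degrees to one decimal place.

θ_z = 27.2°

cos θ_z = sin φ sin δ + cos φ cos δ cos h = 0.026168 + 0.863132 = 0.889300.
θ_z = arccos(0.889300) = 27.2°.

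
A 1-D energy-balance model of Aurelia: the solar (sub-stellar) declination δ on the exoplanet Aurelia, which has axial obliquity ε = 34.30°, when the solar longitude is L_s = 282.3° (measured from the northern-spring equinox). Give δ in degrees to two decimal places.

δ = -33.41°

sin δ = sin ε · sin L_s = sin 34.30° × sin 282.3° = -0.550591.
δ = arcsin(-0.550591) = -33.41°.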